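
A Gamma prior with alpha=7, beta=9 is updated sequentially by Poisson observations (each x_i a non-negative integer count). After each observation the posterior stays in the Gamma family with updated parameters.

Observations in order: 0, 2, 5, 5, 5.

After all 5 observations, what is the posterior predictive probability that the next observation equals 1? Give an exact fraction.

25713597603341927494008700928/84170560980141162872314453125

obs 1: x=0 → posterior Gamma(7, 10)
obs 2: x=2 → posterior Gamma(9, 11)
obs 3: x=5 → posterior Gamma(14, 12)
obs 4: x=5 → posterior Gamma(19, 13)
obs 5: x=5 → posterior Gamma(24, 14)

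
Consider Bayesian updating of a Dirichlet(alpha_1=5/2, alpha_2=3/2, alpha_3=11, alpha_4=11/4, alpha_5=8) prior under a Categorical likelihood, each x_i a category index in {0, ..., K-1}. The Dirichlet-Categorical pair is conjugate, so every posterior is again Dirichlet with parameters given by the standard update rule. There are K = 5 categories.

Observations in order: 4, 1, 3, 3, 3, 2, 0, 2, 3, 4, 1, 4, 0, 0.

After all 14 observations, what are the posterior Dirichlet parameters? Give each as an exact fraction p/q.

obs 1: x=4 → posterior Dirichlet(5/2, 3/2, 11, 11/4, 9)
obs 2: x=1 → posterior Dirichlet(5/2, 5/2, 11, 11/4, 9)
obs 3: x=3 → posterior Dirichlet(5/2, 5/2, 11, 15/4, 9)
obs 4: x=3 → posterior Dirichlet(5/2, 5/2, 11, 19/4, 9)
obs 5: x=3 → posterior Dirichlet(5/2, 5/2, 11, 23/4, 9)
obs 6: x=2 → posterior Dirichlet(5/2, 5/2, 12, 23/4, 9)
obs 7: x=0 → posterior Dirichlet(7/2, 5/2, 12, 23/4, 9)
obs 8: x=2 → posterior Dirichlet(7/2, 5/2, 13, 23/4, 9)
obs 9: x=3 → posterior Dirichlet(7/2, 5/2, 13, 27/4, 9)
obs 10: x=4 → posterior Dirichlet(7/2, 5/2, 13, 27/4, 10)
obs 11: x=1 → posterior Dirichlet(7/2, 7/2, 13, 27/4, 10)
obs 12: x=4 → posterior Dirichlet(7/2, 7/2, 13, 27/4, 11)
obs 13: x=0 → posterior Dirichlet(9/2, 7/2, 13, 27/4, 11)
obs 14: x=0 → posterior Dirichlet(11/2, 7/2, 13, 27/4, 11)

alpha_1=11/2, alpha_2=7/2, alpha_3=13, alpha_4=27/4, alpha_5=11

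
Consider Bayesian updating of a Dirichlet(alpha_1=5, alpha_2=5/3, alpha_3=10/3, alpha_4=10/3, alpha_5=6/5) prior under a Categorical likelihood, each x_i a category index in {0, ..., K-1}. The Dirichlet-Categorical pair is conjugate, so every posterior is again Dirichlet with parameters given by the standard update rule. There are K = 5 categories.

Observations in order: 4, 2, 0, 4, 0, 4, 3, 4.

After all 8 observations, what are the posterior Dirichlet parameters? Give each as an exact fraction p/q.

alpha_1=7, alpha_2=5/3, alpha_3=13/3, alpha_4=13/3, alpha_5=26/5

obs 1: x=4 → posterior Dirichlet(5, 5/3, 10/3, 10/3, 11/5)
obs 2: x=2 → posterior Dirichlet(5, 5/3, 13/3, 10/3, 11/5)
obs 3: x=0 → posterior Dirichlet(6, 5/3, 13/3, 10/3, 11/5)
obs 4: x=4 → posterior Dirichlet(6, 5/3, 13/3, 10/3, 16/5)
obs 5: x=0 → posterior Dirichlet(7, 5/3, 13/3, 10/3, 16/5)
obs 6: x=4 → posterior Dirichlet(7, 5/3, 13/3, 10/3, 21/5)
obs 7: x=3 → posterior Dirichlet(7, 5/3, 13/3, 13/3, 21/5)
obs 8: x=4 → posterior Dirichlet(7, 5/3, 13/3, 13/3, 26/5)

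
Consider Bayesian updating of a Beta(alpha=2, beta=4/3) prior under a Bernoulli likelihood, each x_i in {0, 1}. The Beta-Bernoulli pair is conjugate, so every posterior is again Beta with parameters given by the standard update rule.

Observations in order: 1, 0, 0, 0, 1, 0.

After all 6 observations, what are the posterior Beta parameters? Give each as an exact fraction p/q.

alpha=4, beta=16/3

obs 1: x=1 → posterior Beta(3, 4/3)
obs 2: x=0 → posterior Beta(3, 7/3)
obs 3: x=0 → posterior Beta(3, 10/3)
obs 4: x=0 → posterior Beta(3, 13/3)
obs 5: x=1 → posterior Beta(4, 13/3)
obs 6: x=0 → posterior Beta(4, 16/3)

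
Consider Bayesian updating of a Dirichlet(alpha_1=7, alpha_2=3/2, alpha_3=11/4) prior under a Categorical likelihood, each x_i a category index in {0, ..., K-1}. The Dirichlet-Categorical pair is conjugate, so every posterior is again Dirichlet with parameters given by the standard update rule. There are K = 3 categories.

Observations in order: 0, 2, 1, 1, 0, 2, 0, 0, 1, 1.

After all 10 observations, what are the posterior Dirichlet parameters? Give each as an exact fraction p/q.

obs 1: x=0 → posterior Dirichlet(8, 3/2, 11/4)
obs 2: x=2 → posterior Dirichlet(8, 3/2, 15/4)
obs 3: x=1 → posterior Dirichlet(8, 5/2, 15/4)
obs 4: x=1 → posterior Dirichlet(8, 7/2, 15/4)
obs 5: x=0 → posterior Dirichlet(9, 7/2, 15/4)
obs 6: x=2 → posterior Dirichlet(9, 7/2, 19/4)
obs 7: x=0 → posterior Dirichlet(10, 7/2, 19/4)
obs 8: x=0 → posterior Dirichlet(11, 7/2, 19/4)
obs 9: x=1 → posterior Dirichlet(11, 9/2, 19/4)
obs 10: x=1 → posterior Dirichlet(11, 11/2, 19/4)

alpha_1=11, alpha_2=11/2, alpha_3=19/4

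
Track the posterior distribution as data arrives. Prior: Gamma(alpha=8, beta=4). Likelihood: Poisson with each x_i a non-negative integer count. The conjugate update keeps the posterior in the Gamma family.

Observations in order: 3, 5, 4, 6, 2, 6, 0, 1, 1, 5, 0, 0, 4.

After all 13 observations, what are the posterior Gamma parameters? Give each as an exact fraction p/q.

obs 1: x=3 → posterior Gamma(11, 5)
obs 2: x=5 → posterior Gamma(16, 6)
obs 3: x=4 → posterior Gamma(20, 7)
obs 4: x=6 → posterior Gamma(26, 8)
obs 5: x=2 → posterior Gamma(28, 9)
obs 6: x=6 → posterior Gamma(34, 10)
obs 7: x=0 → posterior Gamma(34, 11)
obs 8: x=1 → posterior Gamma(35, 12)
obs 9: x=1 → posterior Gamma(36, 13)
obs 10: x=5 → posterior Gamma(41, 14)
obs 11: x=0 → posterior Gamma(41, 15)
obs 12: x=0 → posterior Gamma(41, 16)
obs 13: x=4 → posterior Gamma(45, 17)

alpha=45, beta=17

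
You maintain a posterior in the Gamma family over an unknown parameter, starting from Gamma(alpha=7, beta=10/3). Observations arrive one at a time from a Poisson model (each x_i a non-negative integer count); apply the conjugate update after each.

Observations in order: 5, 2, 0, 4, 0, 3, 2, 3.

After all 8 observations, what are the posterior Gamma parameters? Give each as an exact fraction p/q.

obs 1: x=5 → posterior Gamma(12, 13/3)
obs 2: x=2 → posterior Gamma(14, 16/3)
obs 3: x=0 → posterior Gamma(14, 19/3)
obs 4: x=4 → posterior Gamma(18, 22/3)
obs 5: x=0 → posterior Gamma(18, 25/3)
obs 6: x=3 → posterior Gamma(21, 28/3)
obs 7: x=2 → posterior Gamma(23, 31/3)
obs 8: x=3 → posterior Gamma(26, 34/3)

alpha=26, beta=34/3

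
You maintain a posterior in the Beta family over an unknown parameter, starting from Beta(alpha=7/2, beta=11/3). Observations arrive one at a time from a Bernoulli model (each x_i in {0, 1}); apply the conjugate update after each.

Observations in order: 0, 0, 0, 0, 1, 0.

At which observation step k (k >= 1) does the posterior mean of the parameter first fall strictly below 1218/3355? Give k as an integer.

obs 1: x=0 → posterior Beta(7/2, 14/3)
obs 2: x=0 → posterior Beta(7/2, 17/3)
obs 3: x=0 → posterior Beta(7/2, 20/3)
obs 4: x=0 → posterior Beta(7/2, 23/3)
obs 5: x=1 → posterior Beta(9/2, 23/3)
obs 6: x=0 → posterior Beta(9/2, 26/3)

k = 3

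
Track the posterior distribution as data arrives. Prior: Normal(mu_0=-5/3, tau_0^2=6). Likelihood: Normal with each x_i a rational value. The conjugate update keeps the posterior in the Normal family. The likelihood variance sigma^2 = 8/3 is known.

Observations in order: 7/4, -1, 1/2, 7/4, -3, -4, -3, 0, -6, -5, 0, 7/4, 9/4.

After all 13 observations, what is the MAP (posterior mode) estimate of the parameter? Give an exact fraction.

-398/363

obs 1: x=7/4 → posterior Normal(109/156, 24/13)
obs 2: x=-1 → posterior Normal(1/264, 12/11)
obs 3: x=1/2 → posterior Normal(55/372, 24/31)
obs 4: x=7/4 → posterior Normal(61/120, 3/5)
obs 5: x=-3 → posterior Normal(-20/147, 24/49)
obs 6: x=-4 → posterior Normal(-64/87, 12/29)
obs 7: x=-3 → posterior Normal(-209/201, 24/67)
obs 8: x=0 → posterior Normal(-11/12, 6/19)
obs 9: x=-6 → posterior Normal(-371/255, 24/85)
obs 10: x=-5 → posterior Normal(-253/141, 12/47)
obs 11: x=0 → posterior Normal(-506/309, 24/103)
obs 12: x=7/4 → posterior Normal(-1835/1344, 3/14)
obs 13: x=9/4 → posterior Normal(-398/363, 24/121)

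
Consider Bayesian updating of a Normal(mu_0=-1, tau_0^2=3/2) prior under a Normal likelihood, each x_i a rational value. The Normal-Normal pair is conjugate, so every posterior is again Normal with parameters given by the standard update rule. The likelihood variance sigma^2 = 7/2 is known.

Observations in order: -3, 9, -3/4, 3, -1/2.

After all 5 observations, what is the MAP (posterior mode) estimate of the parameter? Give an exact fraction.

obs 1: x=-3 → posterior Normal(-8/5, 21/20)
obs 2: x=9 → posterior Normal(11/13, 21/26)
obs 3: x=-3/4 → posterior Normal(35/64, 21/32)
obs 4: x=3 → posterior Normal(71/76, 21/38)
obs 5: x=-1/2 → posterior Normal(65/88, 21/44)

65/88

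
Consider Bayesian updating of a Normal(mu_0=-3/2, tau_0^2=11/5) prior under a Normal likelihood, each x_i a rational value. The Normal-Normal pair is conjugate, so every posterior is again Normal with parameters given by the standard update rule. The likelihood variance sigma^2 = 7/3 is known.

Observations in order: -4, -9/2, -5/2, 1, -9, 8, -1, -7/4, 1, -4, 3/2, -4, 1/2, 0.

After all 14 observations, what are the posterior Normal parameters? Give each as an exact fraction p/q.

mu_0=-2685/1988, tau_0^2=11/71

obs 1: x=-4 → posterior Normal(-369/136, 77/68)
obs 2: x=-9/2 → posterior Normal(-333/101, 77/101)
obs 3: x=-5/2 → posterior Normal(-831/268, 77/134)
obs 4: x=1 → posterior Normal(-765/334, 77/167)
obs 5: x=-9 → posterior Normal(-1359/400, 77/200)
obs 6: x=8 → posterior Normal(-831/466, 77/233)
obs 7: x=-1 → posterior Normal(-897/532, 11/38)
obs 8: x=-7/4 → posterior Normal(-2025/1196, 77/299)
obs 9: x=1 → posterior Normal(-1893/1328, 77/332)
obs 10: x=-4 → posterior Normal(-2421/1460, 77/365)
obs 11: x=3/2 → posterior Normal(-2223/1592, 77/398)
obs 12: x=-4 → posterior Normal(-2751/1724, 77/431)
obs 13: x=1/2 → posterior Normal(-2685/1856, 77/464)
obs 14: x=0 → posterior Normal(-2685/1988, 11/71)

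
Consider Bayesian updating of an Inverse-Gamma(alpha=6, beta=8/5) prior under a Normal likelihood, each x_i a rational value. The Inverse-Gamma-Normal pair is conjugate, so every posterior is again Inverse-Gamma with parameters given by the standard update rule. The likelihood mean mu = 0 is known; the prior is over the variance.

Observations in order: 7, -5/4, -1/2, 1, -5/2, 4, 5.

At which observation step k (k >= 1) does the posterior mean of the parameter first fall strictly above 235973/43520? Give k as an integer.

obs 1: x=7 → posterior Inverse-Gamma(13/2, 261/10)
obs 2: x=-5/4 → posterior Inverse-Gamma(7, 4301/160)
obs 3: x=-1/2 → posterior Inverse-Gamma(15/2, 4321/160)
obs 4: x=1 → posterior Inverse-Gamma(8, 4401/160)
obs 5: x=-5/2 → posterior Inverse-Gamma(17/2, 4901/160)
obs 6: x=4 → posterior Inverse-Gamma(9, 6181/160)
obs 7: x=5 → posterior Inverse-Gamma(19/2, 8181/160)

k = 7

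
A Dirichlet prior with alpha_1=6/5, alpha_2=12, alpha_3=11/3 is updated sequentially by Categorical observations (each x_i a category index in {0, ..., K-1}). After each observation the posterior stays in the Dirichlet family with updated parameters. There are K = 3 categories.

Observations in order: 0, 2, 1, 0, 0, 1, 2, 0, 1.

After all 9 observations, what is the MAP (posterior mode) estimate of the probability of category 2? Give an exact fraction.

10/49

obs 1: x=0 → posterior Dirichlet(11/5, 12, 11/3)
obs 2: x=2 → posterior Dirichlet(11/5, 12, 14/3)
obs 3: x=1 → posterior Dirichlet(11/5, 13, 14/3)
obs 4: x=0 → posterior Dirichlet(16/5, 13, 14/3)
obs 5: x=0 → posterior Dirichlet(21/5, 13, 14/3)
obs 6: x=1 → posterior Dirichlet(21/5, 14, 14/3)
obs 7: x=2 → posterior Dirichlet(21/5, 14, 17/3)
obs 8: x=0 → posterior Dirichlet(26/5, 14, 17/3)
obs 9: x=1 → posterior Dirichlet(26/5, 15, 17/3)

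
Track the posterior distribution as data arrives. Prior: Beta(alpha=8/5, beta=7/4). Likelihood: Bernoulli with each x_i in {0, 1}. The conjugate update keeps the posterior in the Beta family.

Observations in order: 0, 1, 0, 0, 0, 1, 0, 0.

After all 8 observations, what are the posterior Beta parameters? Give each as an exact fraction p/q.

alpha=18/5, beta=31/4

obs 1: x=0 → posterior Beta(8/5, 11/4)
obs 2: x=1 → posterior Beta(13/5, 11/4)
obs 3: x=0 → posterior Beta(13/5, 15/4)
obs 4: x=0 → posterior Beta(13/5, 19/4)
obs 5: x=0 → posterior Beta(13/5, 23/4)
obs 6: x=1 → posterior Beta(18/5, 23/4)
obs 7: x=0 → posterior Beta(18/5, 27/4)
obs 8: x=0 → posterior Beta(18/5, 31/4)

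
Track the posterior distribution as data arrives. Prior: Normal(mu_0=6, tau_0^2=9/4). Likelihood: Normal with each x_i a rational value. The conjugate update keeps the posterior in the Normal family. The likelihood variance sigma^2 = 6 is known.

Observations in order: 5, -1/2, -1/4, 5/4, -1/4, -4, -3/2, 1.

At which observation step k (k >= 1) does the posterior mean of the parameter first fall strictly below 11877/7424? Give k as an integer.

k = 8

obs 1: x=5 → posterior Normal(63/11, 18/11)
obs 2: x=-1/2 → posterior Normal(123/28, 9/7)
obs 3: x=-1/4 → posterior Normal(243/68, 18/17)
obs 4: x=5/4 → posterior Normal(129/40, 9/10)
obs 5: x=-1/4 → posterior Normal(255/92, 18/23)
obs 6: x=-4 → posterior Normal(207/104, 9/13)
obs 7: x=-3/2 → posterior Normal(189/116, 18/29)
obs 8: x=1 → posterior Normal(201/128, 9/16)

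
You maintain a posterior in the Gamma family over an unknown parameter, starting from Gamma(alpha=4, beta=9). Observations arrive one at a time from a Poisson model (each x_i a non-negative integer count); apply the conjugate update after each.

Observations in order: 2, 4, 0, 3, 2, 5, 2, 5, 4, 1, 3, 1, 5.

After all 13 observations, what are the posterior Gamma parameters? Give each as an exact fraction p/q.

alpha=41, beta=22

obs 1: x=2 → posterior Gamma(6, 10)
obs 2: x=4 → posterior Gamma(10, 11)
obs 3: x=0 → posterior Gamma(10, 12)
obs 4: x=3 → posterior Gamma(13, 13)
obs 5: x=2 → posterior Gamma(15, 14)
obs 6: x=5 → posterior Gamma(20, 15)
obs 7: x=2 → posterior Gamma(22, 16)
obs 8: x=5 → posterior Gamma(27, 17)
obs 9: x=4 → posterior Gamma(31, 18)
obs 10: x=1 → posterior Gamma(32, 19)
obs 11: x=3 → posterior Gamma(35, 20)
obs 12: x=1 → posterior Gamma(36, 21)
obs 13: x=5 → posterior Gamma(41, 22)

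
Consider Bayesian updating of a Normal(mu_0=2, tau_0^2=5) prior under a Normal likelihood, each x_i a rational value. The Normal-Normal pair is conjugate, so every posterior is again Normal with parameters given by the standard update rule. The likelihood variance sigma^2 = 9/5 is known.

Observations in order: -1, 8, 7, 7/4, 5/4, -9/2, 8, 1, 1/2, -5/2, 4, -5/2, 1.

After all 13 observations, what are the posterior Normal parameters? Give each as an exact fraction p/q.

mu_0=284/167, tau_0^2=45/334

obs 1: x=-1 → posterior Normal(-7/34, 45/34)
obs 2: x=8 → posterior Normal(193/59, 45/59)
obs 3: x=7 → posterior Normal(92/21, 15/28)
obs 4: x=7/4 → posterior Normal(1647/436, 45/109)
obs 5: x=5/4 → posterior Normal(443/134, 45/134)
obs 6: x=-9/2 → posterior Normal(661/318, 15/53)
obs 7: x=8 → posterior Normal(1061/368, 45/184)
obs 8: x=1 → posterior Normal(101/38, 45/209)
obs 9: x=1/2 → posterior Normal(284/117, 5/26)
obs 10: x=-5/2 → posterior Normal(1011/518, 45/259)
obs 11: x=4 → posterior Normal(1211/568, 45/284)
obs 12: x=-5/2 → posterior Normal(181/103, 15/103)
obs 13: x=1 → posterior Normal(284/167, 45/334)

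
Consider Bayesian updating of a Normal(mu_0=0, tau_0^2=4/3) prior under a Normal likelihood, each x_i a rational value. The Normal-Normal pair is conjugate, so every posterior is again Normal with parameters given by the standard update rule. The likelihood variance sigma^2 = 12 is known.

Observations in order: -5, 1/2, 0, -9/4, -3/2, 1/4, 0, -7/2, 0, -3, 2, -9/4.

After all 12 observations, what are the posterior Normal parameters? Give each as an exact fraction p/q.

obs 1: x=-5 → posterior Normal(-1/2, 6/5)
obs 2: x=1/2 → posterior Normal(-9/22, 12/11)
obs 3: x=0 → posterior Normal(-3/8, 1)
obs 4: x=-9/4 → posterior Normal(-27/52, 12/13)
obs 5: x=-3/2 → posterior Normal(-33/56, 6/7)
obs 6: x=1/4 → posterior Normal(-8/15, 4/5)
obs 7: x=0 → posterior Normal(-1/2, 3/4)
obs 8: x=-7/2 → posterior Normal(-23/34, 12/17)
obs 9: x=0 → posterior Normal(-23/36, 2/3)
obs 10: x=-3 → posterior Normal(-29/38, 12/19)
obs 11: x=2 → posterior Normal(-5/8, 3/5)
obs 12: x=-9/4 → posterior Normal(-59/84, 4/7)

mu_0=-59/84, tau_0^2=4/7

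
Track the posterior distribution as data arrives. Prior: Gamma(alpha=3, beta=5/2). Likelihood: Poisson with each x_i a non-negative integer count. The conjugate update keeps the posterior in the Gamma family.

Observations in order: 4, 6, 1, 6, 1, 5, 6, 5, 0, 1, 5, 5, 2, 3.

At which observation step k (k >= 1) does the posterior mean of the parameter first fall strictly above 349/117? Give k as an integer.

obs 1: x=4 → posterior Gamma(7, 7/2)
obs 2: x=6 → posterior Gamma(13, 9/2)
obs 3: x=1 → posterior Gamma(14, 11/2)
obs 4: x=6 → posterior Gamma(20, 13/2)
obs 5: x=1 → posterior Gamma(21, 15/2)
obs 6: x=5 → posterior Gamma(26, 17/2)
obs 7: x=6 → posterior Gamma(32, 19/2)
obs 8: x=5 → posterior Gamma(37, 21/2)
obs 9: x=0 → posterior Gamma(37, 23/2)
obs 10: x=1 → posterior Gamma(38, 25/2)
obs 11: x=5 → posterior Gamma(43, 27/2)
obs 12: x=5 → posterior Gamma(48, 29/2)
obs 13: x=2 → posterior Gamma(50, 31/2)
obs 14: x=3 → posterior Gamma(53, 33/2)

k = 4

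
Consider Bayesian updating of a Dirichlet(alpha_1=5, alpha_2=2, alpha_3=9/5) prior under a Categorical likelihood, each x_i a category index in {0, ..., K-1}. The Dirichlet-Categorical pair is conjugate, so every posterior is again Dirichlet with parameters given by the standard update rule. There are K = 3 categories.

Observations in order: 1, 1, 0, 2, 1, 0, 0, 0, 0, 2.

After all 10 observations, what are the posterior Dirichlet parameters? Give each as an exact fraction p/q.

obs 1: x=1 → posterior Dirichlet(5, 3, 9/5)
obs 2: x=1 → posterior Dirichlet(5, 4, 9/5)
obs 3: x=0 → posterior Dirichlet(6, 4, 9/5)
obs 4: x=2 → posterior Dirichlet(6, 4, 14/5)
obs 5: x=1 → posterior Dirichlet(6, 5, 14/5)
obs 6: x=0 → posterior Dirichlet(7, 5, 14/5)
obs 7: x=0 → posterior Dirichlet(8, 5, 14/5)
obs 8: x=0 → posterior Dirichlet(9, 5, 14/5)
obs 9: x=0 → posterior Dirichlet(10, 5, 14/5)
obs 10: x=2 → posterior Dirichlet(10, 5, 19/5)

alpha_1=10, alpha_2=5, alpha_3=19/5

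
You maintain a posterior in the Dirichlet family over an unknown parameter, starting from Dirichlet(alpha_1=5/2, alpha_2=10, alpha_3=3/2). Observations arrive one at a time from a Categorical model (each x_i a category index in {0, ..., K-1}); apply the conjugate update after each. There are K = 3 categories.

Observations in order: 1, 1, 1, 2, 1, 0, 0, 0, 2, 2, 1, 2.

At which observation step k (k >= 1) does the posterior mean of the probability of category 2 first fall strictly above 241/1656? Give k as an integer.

obs 1: x=1 → posterior Dirichlet(5/2, 11, 3/2)
obs 2: x=1 → posterior Dirichlet(5/2, 12, 3/2)
obs 3: x=1 → posterior Dirichlet(5/2, 13, 3/2)
obs 4: x=2 → posterior Dirichlet(5/2, 13, 5/2)
obs 5: x=1 → posterior Dirichlet(5/2, 14, 5/2)
obs 6: x=0 → posterior Dirichlet(7/2, 14, 5/2)
obs 7: x=0 → posterior Dirichlet(9/2, 14, 5/2)
obs 8: x=0 → posterior Dirichlet(11/2, 14, 5/2)
obs 9: x=2 → posterior Dirichlet(11/2, 14, 7/2)
obs 10: x=2 → posterior Dirichlet(11/2, 14, 9/2)
obs 11: x=1 → posterior Dirichlet(11/2, 15, 9/2)
obs 12: x=2 → posterior Dirichlet(11/2, 15, 11/2)

k = 9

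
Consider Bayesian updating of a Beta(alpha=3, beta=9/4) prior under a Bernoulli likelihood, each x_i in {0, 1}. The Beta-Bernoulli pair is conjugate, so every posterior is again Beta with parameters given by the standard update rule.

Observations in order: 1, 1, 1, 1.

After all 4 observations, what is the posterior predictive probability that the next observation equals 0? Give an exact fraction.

9/37

obs 1: x=1 → posterior Beta(4, 9/4)
obs 2: x=1 → posterior Beta(5, 9/4)
obs 3: x=1 → posterior Beta(6, 9/4)
obs 4: x=1 → posterior Beta(7, 9/4)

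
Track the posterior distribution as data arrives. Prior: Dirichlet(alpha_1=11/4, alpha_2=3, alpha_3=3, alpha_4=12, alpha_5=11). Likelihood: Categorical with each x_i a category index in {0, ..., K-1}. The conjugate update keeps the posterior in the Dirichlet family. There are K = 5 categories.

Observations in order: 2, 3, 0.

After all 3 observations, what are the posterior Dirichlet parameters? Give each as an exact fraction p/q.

alpha_1=15/4, alpha_2=3, alpha_3=4, alpha_4=13, alpha_5=11

obs 1: x=2 → posterior Dirichlet(11/4, 3, 4, 12, 11)
obs 2: x=3 → posterior Dirichlet(11/4, 3, 4, 13, 11)
obs 3: x=0 → posterior Dirichlet(15/4, 3, 4, 13, 11)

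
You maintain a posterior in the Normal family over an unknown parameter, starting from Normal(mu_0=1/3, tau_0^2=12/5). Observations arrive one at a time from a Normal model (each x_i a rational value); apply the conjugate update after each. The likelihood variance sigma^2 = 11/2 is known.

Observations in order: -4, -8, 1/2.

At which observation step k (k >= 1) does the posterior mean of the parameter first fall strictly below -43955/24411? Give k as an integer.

obs 1: x=-4 → posterior Normal(-233/237, 132/79)
obs 2: x=-8 → posterior Normal(-809/309, 132/103)
obs 3: x=1/2 → posterior Normal(-773/381, 132/127)

k = 2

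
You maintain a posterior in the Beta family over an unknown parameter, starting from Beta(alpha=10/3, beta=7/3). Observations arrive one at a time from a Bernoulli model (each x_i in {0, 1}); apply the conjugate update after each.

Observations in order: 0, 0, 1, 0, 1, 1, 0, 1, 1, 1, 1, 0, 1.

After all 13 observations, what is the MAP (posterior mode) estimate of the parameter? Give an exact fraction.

31/50

obs 1: x=0 → posterior Beta(10/3, 10/3)
obs 2: x=0 → posterior Beta(10/3, 13/3)
obs 3: x=1 → posterior Beta(13/3, 13/3)
obs 4: x=0 → posterior Beta(13/3, 16/3)
obs 5: x=1 → posterior Beta(16/3, 16/3)
obs 6: x=1 → posterior Beta(19/3, 16/3)
obs 7: x=0 → posterior Beta(19/3, 19/3)
obs 8: x=1 → posterior Beta(22/3, 19/3)
obs 9: x=1 → posterior Beta(25/3, 19/3)
obs 10: x=1 → posterior Beta(28/3, 19/3)
obs 11: x=1 → posterior Beta(31/3, 19/3)
obs 12: x=0 → posterior Beta(31/3, 22/3)
obs 13: x=1 → posterior Beta(34/3, 22/3)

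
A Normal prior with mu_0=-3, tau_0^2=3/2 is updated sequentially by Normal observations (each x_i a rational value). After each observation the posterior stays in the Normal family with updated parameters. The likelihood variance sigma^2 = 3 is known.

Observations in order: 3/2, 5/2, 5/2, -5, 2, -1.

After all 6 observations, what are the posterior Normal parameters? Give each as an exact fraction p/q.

mu_0=-7/16, tau_0^2=3/8

obs 1: x=3/2 → posterior Normal(-3/2, 1)
obs 2: x=5/2 → posterior Normal(-1/2, 3/4)
obs 3: x=5/2 → posterior Normal(1/10, 3/5)
obs 4: x=-5 → posterior Normal(-3/4, 1/2)
obs 5: x=2 → posterior Normal(-5/14, 3/7)
obs 6: x=-1 → posterior Normal(-7/16, 3/8)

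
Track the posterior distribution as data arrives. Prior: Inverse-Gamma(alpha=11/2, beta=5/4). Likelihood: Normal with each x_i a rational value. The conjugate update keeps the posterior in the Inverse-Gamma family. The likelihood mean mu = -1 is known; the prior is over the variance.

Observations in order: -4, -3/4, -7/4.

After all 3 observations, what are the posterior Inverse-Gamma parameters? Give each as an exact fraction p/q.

obs 1: x=-4 → posterior Inverse-Gamma(6, 23/4)
obs 2: x=-3/4 → posterior Inverse-Gamma(13/2, 185/32)
obs 3: x=-7/4 → posterior Inverse-Gamma(7, 97/16)

alpha=7, beta=97/16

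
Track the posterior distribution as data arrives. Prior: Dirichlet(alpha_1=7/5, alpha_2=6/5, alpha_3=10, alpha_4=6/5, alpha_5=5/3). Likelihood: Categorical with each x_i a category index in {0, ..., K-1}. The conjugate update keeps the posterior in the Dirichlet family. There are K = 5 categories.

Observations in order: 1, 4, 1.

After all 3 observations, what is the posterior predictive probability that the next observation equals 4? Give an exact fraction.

obs 1: x=1 → posterior Dirichlet(7/5, 11/5, 10, 6/5, 5/3)
obs 2: x=4 → posterior Dirichlet(7/5, 11/5, 10, 6/5, 8/3)
obs 3: x=1 → posterior Dirichlet(7/5, 16/5, 10, 6/5, 8/3)

40/277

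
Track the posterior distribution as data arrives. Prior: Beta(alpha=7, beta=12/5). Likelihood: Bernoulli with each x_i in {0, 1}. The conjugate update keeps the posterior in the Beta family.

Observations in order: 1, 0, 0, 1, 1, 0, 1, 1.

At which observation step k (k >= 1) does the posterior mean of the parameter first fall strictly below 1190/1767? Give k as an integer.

k = 3

obs 1: x=1 → posterior Beta(8, 12/5)
obs 2: x=0 → posterior Beta(8, 17/5)
obs 3: x=0 → posterior Beta(8, 22/5)
obs 4: x=1 → posterior Beta(9, 22/5)
obs 5: x=1 → posterior Beta(10, 22/5)
obs 6: x=0 → posterior Beta(10, 27/5)
obs 7: x=1 → posterior Beta(11, 27/5)
obs 8: x=1 → posterior Beta(12, 27/5)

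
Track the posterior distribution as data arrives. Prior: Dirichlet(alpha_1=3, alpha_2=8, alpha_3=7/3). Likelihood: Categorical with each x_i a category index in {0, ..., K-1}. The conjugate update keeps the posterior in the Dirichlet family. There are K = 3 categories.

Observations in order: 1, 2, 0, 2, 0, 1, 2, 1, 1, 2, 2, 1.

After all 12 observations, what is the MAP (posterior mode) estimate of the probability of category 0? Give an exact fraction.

12/67

obs 1: x=1 → posterior Dirichlet(3, 9, 7/3)
obs 2: x=2 → posterior Dirichlet(3, 9, 10/3)
obs 3: x=0 → posterior Dirichlet(4, 9, 10/3)
obs 4: x=2 → posterior Dirichlet(4, 9, 13/3)
obs 5: x=0 → posterior Dirichlet(5, 9, 13/3)
obs 6: x=1 → posterior Dirichlet(5, 10, 13/3)
obs 7: x=2 → posterior Dirichlet(5, 10, 16/3)
obs 8: x=1 → posterior Dirichlet(5, 11, 16/3)
obs 9: x=1 → posterior Dirichlet(5, 12, 16/3)
obs 10: x=2 → posterior Dirichlet(5, 12, 19/3)
obs 11: x=2 → posterior Dirichlet(5, 12, 22/3)
obs 12: x=1 → posterior Dirichlet(5, 13, 22/3)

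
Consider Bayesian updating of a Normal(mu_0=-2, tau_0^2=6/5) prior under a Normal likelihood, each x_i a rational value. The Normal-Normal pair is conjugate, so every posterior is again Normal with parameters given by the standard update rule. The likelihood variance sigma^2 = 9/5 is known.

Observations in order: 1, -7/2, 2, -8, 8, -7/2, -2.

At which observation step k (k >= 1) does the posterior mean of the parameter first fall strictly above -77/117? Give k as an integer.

obs 1: x=1 → posterior Normal(-4/5, 18/25)
obs 2: x=-7/2 → posterior Normal(-11/7, 18/35)
obs 3: x=2 → posterior Normal(-7/9, 2/5)
obs 4: x=-8 → posterior Normal(-23/11, 18/55)
obs 5: x=8 → posterior Normal(-7/13, 18/65)
obs 6: x=-7/2 → posterior Normal(-14/15, 6/25)
obs 7: x=-2 → posterior Normal(-18/17, 18/85)

k = 5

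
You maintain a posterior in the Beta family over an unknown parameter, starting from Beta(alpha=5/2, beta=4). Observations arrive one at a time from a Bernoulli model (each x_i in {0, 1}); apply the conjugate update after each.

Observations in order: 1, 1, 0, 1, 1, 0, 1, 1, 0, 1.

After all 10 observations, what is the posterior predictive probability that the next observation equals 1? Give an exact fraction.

19/33

obs 1: x=1 → posterior Beta(7/2, 4)
obs 2: x=1 → posterior Beta(9/2, 4)
obs 3: x=0 → posterior Beta(9/2, 5)
obs 4: x=1 → posterior Beta(11/2, 5)
obs 5: x=1 → posterior Beta(13/2, 5)
obs 6: x=0 → posterior Beta(13/2, 6)
obs 7: x=1 → posterior Beta(15/2, 6)
obs 8: x=1 → posterior Beta(17/2, 6)
obs 9: x=0 → posterior Beta(17/2, 7)
obs 10: x=1 → posterior Beta(19/2, 7)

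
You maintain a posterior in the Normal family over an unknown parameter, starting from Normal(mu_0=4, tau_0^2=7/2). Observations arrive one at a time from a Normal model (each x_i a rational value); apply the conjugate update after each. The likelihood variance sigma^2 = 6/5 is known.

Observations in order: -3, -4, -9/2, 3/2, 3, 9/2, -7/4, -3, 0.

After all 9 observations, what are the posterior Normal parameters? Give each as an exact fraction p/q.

obs 1: x=-3 → posterior Normal(-57/47, 42/47)
obs 2: x=-4 → posterior Normal(-197/82, 21/41)
obs 3: x=-9/2 → posterior Normal(-709/234, 14/39)
obs 4: x=3/2 → posterior Normal(-151/76, 21/76)
obs 5: x=3 → posterior Normal(-197/187, 42/187)
obs 6: x=9/2 → posterior Normal(-79/444, 7/37)
obs 7: x=-7/4 → posterior Normal(-403/1028, 42/257)
obs 8: x=-3 → posterior Normal(-823/1168, 21/146)
obs 9: x=0 → posterior Normal(-823/1308, 14/109)

mu_0=-823/1308, tau_0^2=14/109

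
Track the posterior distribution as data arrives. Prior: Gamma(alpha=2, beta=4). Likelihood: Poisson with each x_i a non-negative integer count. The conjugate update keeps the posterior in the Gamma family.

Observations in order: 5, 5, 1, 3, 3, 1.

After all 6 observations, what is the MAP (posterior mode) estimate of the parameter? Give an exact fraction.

obs 1: x=5 → posterior Gamma(7, 5)
obs 2: x=5 → posterior Gamma(12, 6)
obs 3: x=1 → posterior Gamma(13, 7)
obs 4: x=3 → posterior Gamma(16, 8)
obs 5: x=3 → posterior Gamma(19, 9)
obs 6: x=1 → posterior Gamma(20, 10)

19/10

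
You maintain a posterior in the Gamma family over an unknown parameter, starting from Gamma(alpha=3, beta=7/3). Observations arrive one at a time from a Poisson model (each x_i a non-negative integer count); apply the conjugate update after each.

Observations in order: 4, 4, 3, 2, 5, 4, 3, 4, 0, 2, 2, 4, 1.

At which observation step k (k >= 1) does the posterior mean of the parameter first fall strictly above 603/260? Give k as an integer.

k = 2

obs 1: x=4 → posterior Gamma(7, 10/3)
obs 2: x=4 → posterior Gamma(11, 13/3)
obs 3: x=3 → posterior Gamma(14, 16/3)
obs 4: x=2 → posterior Gamma(16, 19/3)
obs 5: x=5 → posterior Gamma(21, 22/3)
obs 6: x=4 → posterior Gamma(25, 25/3)
obs 7: x=3 → posterior Gamma(28, 28/3)
obs 8: x=4 → posterior Gamma(32, 31/3)
obs 9: x=0 → posterior Gamma(32, 34/3)
obs 10: x=2 → posterior Gamma(34, 37/3)
obs 11: x=2 → posterior Gamma(36, 40/3)
obs 12: x=4 → posterior Gamma(40, 43/3)
obs 13: x=1 → posterior Gamma(41, 46/3)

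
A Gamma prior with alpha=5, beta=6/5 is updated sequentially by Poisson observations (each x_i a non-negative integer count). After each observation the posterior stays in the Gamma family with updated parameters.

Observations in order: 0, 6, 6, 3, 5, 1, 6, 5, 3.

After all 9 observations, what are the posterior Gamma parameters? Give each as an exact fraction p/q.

obs 1: x=0 → posterior Gamma(5, 11/5)
obs 2: x=6 → posterior Gamma(11, 16/5)
obs 3: x=6 → posterior Gamma(17, 21/5)
obs 4: x=3 → posterior Gamma(20, 26/5)
obs 5: x=5 → posterior Gamma(25, 31/5)
obs 6: x=1 → posterior Gamma(26, 36/5)
obs 7: x=6 → posterior Gamma(32, 41/5)
obs 8: x=5 → posterior Gamma(37, 46/5)
obs 9: x=3 → posterior Gamma(40, 51/5)

alpha=40, beta=51/5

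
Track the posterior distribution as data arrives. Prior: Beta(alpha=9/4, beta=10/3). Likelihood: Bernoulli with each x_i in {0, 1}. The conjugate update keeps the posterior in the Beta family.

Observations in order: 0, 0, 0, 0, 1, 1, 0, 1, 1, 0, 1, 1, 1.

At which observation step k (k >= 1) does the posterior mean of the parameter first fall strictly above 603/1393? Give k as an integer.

obs 1: x=0 → posterior Beta(9/4, 13/3)
obs 2: x=0 → posterior Beta(9/4, 16/3)
obs 3: x=0 → posterior Beta(9/4, 19/3)
obs 4: x=0 → posterior Beta(9/4, 22/3)
obs 5: x=1 → posterior Beta(13/4, 22/3)
obs 6: x=1 → posterior Beta(17/4, 22/3)
obs 7: x=0 → posterior Beta(17/4, 25/3)
obs 8: x=1 → posterior Beta(21/4, 25/3)
obs 9: x=1 → posterior Beta(25/4, 25/3)
obs 10: x=0 → posterior Beta(25/4, 28/3)
obs 11: x=1 → posterior Beta(29/4, 28/3)
obs 12: x=1 → posterior Beta(33/4, 28/3)
obs 13: x=1 → posterior Beta(37/4, 28/3)

k = 11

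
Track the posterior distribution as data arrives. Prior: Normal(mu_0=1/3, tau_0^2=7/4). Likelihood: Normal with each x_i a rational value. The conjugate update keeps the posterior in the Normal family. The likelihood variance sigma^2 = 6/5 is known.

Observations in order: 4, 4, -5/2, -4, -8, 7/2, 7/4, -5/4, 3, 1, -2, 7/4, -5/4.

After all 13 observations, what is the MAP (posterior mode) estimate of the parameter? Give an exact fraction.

obs 1: x=4 → posterior Normal(148/59, 42/59)
obs 2: x=4 → posterior Normal(144/47, 21/47)
obs 3: x=-5/2 → posterior Normal(401/258, 14/43)
obs 4: x=-4 → posterior Normal(121/328, 21/82)
obs 5: x=-8 → posterior Normal(-439/398, 42/199)
obs 6: x=7/2 → posterior Normal(-97/234, 7/39)
obs 7: x=7/4 → posterior Normal(-143/1076, 42/269)
obs 8: x=-5/4 → posterior Normal(-159/608, 21/152)
obs 9: x=3 → posterior Normal(17/226, 14/113)
obs 10: x=1 → posterior Normal(11/68, 21/187)
obs 11: x=-2 → posterior Normal(-19/818, 42/409)
obs 12: x=7/4 → posterior Normal(69/592, 7/74)
obs 13: x=-5/4 → posterior Normal(8/479, 42/479)

8/479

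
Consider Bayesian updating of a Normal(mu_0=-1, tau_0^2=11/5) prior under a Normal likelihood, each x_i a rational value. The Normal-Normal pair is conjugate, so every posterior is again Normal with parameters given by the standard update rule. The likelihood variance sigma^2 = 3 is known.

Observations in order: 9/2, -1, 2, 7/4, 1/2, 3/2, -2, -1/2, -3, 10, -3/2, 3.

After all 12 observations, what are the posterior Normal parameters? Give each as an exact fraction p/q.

mu_0=611/588, tau_0^2=11/49

obs 1: x=9/2 → posterior Normal(69/52, 33/26)
obs 2: x=-1 → posterior Normal(47/74, 33/37)
obs 3: x=2 → posterior Normal(91/96, 11/16)
obs 4: x=7/4 → posterior Normal(259/236, 33/59)
obs 5: x=1/2 → posterior Normal(281/280, 33/70)
obs 6: x=3/2 → posterior Normal(347/324, 11/27)
obs 7: x=-2 → posterior Normal(259/368, 33/92)
obs 8: x=-1/2 → posterior Normal(237/412, 33/103)
obs 9: x=-3 → posterior Normal(35/152, 11/38)
obs 10: x=10 → posterior Normal(109/100, 33/125)
obs 11: x=-3/2 → posterior Normal(479/544, 33/136)
obs 12: x=3 → posterior Normal(611/588, 11/49)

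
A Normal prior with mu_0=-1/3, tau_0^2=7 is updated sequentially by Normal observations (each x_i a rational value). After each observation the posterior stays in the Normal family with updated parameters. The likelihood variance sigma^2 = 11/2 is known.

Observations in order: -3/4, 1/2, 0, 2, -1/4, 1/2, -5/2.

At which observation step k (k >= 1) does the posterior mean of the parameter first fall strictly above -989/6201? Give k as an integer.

k = 3

obs 1: x=-3/4 → posterior Normal(-17/30, 77/25)
obs 2: x=1/2 → posterior Normal(-43/234, 77/39)
obs 3: x=0 → posterior Normal(-43/318, 77/53)
obs 4: x=2 → posterior Normal(125/402, 77/67)
obs 5: x=-1/4 → posterior Normal(52/243, 77/81)
obs 6: x=1/2 → posterior Normal(73/285, 77/95)
obs 7: x=-5/2 → posterior Normal(-32/327, 77/109)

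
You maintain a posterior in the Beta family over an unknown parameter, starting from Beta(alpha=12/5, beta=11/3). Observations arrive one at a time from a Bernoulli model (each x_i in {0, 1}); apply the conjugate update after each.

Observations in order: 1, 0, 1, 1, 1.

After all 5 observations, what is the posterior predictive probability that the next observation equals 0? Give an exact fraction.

35/83

obs 1: x=1 → posterior Beta(17/5, 11/3)
obs 2: x=0 → posterior Beta(17/5, 14/3)
obs 3: x=1 → posterior Beta(22/5, 14/3)
obs 4: x=1 → posterior Beta(27/5, 14/3)
obs 5: x=1 → posterior Beta(32/5, 14/3)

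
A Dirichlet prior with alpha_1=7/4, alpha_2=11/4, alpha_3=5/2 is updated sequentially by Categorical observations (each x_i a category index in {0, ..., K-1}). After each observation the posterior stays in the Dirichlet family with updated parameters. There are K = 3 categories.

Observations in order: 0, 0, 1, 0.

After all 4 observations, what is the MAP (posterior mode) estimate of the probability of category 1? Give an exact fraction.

obs 1: x=0 → posterior Dirichlet(11/4, 11/4, 5/2)
obs 2: x=0 → posterior Dirichlet(15/4, 11/4, 5/2)
obs 3: x=1 → posterior Dirichlet(15/4, 15/4, 5/2)
obs 4: x=0 → posterior Dirichlet(19/4, 15/4, 5/2)

11/32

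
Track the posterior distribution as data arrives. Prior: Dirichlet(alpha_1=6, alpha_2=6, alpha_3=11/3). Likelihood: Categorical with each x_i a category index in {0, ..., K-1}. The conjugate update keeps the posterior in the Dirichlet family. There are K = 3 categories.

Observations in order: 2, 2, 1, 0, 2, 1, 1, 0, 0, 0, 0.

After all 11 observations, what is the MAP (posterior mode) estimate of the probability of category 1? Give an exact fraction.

24/71

obs 1: x=2 → posterior Dirichlet(6, 6, 14/3)
obs 2: x=2 → posterior Dirichlet(6, 6, 17/3)
obs 3: x=1 → posterior Dirichlet(6, 7, 17/3)
obs 4: x=0 → posterior Dirichlet(7, 7, 17/3)
obs 5: x=2 → posterior Dirichlet(7, 7, 20/3)
obs 6: x=1 → posterior Dirichlet(7, 8, 20/3)
obs 7: x=1 → posterior Dirichlet(7, 9, 20/3)
obs 8: x=0 → posterior Dirichlet(8, 9, 20/3)
obs 9: x=0 → posterior Dirichlet(9, 9, 20/3)
obs 10: x=0 → posterior Dirichlet(10, 9, 20/3)
obs 11: x=0 → posterior Dirichlet(11, 9, 20/3)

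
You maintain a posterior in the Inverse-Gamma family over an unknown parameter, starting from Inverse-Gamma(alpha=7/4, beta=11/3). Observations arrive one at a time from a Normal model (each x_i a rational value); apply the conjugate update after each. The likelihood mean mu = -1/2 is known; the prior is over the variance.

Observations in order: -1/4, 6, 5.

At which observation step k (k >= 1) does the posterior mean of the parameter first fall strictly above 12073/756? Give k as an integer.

obs 1: x=-1/4 → posterior Inverse-Gamma(9/4, 355/96)
obs 2: x=6 → posterior Inverse-Gamma(11/4, 2383/96)
obs 3: x=5 → posterior Inverse-Gamma(13/4, 3835/96)

k = 3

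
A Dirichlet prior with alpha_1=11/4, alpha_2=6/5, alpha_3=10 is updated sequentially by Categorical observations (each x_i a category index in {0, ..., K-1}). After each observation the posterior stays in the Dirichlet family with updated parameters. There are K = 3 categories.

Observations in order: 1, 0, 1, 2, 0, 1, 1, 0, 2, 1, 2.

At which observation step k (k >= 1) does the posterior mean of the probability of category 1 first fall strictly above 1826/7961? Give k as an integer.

k = 7

obs 1: x=1 → posterior Dirichlet(11/4, 11/5, 10)
obs 2: x=0 → posterior Dirichlet(15/4, 11/5, 10)
obs 3: x=1 → posterior Dirichlet(15/4, 16/5, 10)
obs 4: x=2 → posterior Dirichlet(15/4, 16/5, 11)
obs 5: x=0 → posterior Dirichlet(19/4, 16/5, 11)
obs 6: x=1 → posterior Dirichlet(19/4, 21/5, 11)
obs 7: x=1 → posterior Dirichlet(19/4, 26/5, 11)
obs 8: x=0 → posterior Dirichlet(23/4, 26/5, 11)
obs 9: x=2 → posterior Dirichlet(23/4, 26/5, 12)
obs 10: x=1 → posterior Dirichlet(23/4, 31/5, 12)
obs 11: x=2 → posterior Dirichlet(23/4, 31/5, 13)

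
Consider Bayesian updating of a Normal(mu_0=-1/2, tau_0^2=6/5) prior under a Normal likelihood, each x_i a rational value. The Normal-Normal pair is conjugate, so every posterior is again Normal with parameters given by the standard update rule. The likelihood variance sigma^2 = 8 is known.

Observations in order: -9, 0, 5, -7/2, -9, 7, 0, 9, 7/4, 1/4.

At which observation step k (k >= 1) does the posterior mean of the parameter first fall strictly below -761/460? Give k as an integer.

obs 1: x=-9 → posterior Normal(-37/23, 24/23)
obs 2: x=0 → posterior Normal(-37/26, 12/13)
obs 3: x=5 → posterior Normal(-22/29, 24/29)
obs 4: x=-7/2 → posterior Normal(-65/64, 3/4)
obs 5: x=-9 → posterior Normal(-17/10, 24/35)
obs 6: x=7 → posterior Normal(-77/76, 12/19)
obs 7: x=0 → posterior Normal(-77/82, 24/41)
obs 8: x=9 → posterior Normal(-23/88, 6/11)
obs 9: x=7/4 → posterior Normal(-25/188, 24/47)
obs 10: x=1/4 → posterior Normal(-11/100, 12/25)

k = 5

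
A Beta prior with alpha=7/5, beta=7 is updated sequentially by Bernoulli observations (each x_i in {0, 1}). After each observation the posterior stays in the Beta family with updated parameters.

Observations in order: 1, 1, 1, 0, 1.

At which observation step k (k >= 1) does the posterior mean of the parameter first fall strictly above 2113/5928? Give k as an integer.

obs 1: x=1 → posterior Beta(12/5, 7)
obs 2: x=1 → posterior Beta(17/5, 7)
obs 3: x=1 → posterior Beta(22/5, 7)
obs 4: x=0 → posterior Beta(22/5, 8)
obs 5: x=1 → posterior Beta(27/5, 8)

k = 3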